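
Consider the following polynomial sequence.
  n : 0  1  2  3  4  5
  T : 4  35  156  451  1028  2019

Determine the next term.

Δ: 31  121  295  577  991
Δ²: 90  174  282  414
Δ³: 84  108  132
Δ⁴: 24  24
Constant fourth difference = 24, so extend:
132 + 24 = 156;  414 + 156 = 570;  991 + 570 = 1561;  2019 + 1561 = 3580

3580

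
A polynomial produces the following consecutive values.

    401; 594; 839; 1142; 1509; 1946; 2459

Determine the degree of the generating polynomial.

3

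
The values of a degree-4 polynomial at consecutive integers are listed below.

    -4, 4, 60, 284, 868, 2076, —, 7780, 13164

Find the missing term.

4244

Using the first 6 terms:
8  56  224  584  1208
48  168  360  624
120  192  264
72  72
Constant fourth difference = 72.
Extend forward: 264 + 72 = 336;  624 + 336 = 960;  1208 + 960 = 2168;  2076 + 2168 = 4244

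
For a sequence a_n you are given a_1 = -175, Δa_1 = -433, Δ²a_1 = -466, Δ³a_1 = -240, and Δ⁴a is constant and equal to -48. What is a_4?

-3112

Build the table forward from the leading diagonal:
D4: -48  -48  -48  -48
D3: -240  -288  -336  -384
D2: -466  -706  -994  -1330
D1: -433  -899  -1605  -2599
a: -175  -608  -1507  -3112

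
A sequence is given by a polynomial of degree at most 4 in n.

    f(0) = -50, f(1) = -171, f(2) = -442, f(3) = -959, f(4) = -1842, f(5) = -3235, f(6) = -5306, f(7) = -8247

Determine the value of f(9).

-17627

First differences: -121, -271, -517, -883, -1393, -2071, -2941
Second differences: -150, -246, -366, -510, -678, -870
Third differences: -96, -120, -144, -168, -192
Fourth differences: -24, -24, -24, -24
Fourth differences constant at -24.
-192 − 24 = -216;  -870 − 216 = -1086;  -2941 − 1086 = -4027;  -8247 − 4027 = -12274
-216 − 24 = -240;  -1086 − 240 = -1326;  -4027 − 1326 = -5353;  -12274 − 5353 = -17627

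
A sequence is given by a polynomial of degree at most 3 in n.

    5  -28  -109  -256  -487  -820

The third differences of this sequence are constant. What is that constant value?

D1: -33, -81, -147, -231, -333
D2: -48, -66, -84, -102
D3: -18, -18, -18

-18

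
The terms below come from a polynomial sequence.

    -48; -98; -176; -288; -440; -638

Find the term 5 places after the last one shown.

Δ: -50  -78  -112  -152  -198
Δ²: -28  -34  -40  -46
Δ³: -6  -6  -6
The third differences are constant (-6).
-46 − 6 = -52;  -198 − 52 = -250;  -638 − 250 = -888
-52 − 6 = -58;  -250 − 58 = -308;  -888 − 308 = -1196
-58 − 6 = -64;  -308 − 64 = -372;  -1196 − 372 = -1568
-64 − 6 = -70;  -372 − 70 = -442;  -1568 − 442 = -2010
-70 − 6 = -76;  -442 − 76 = -518;  -2010 − 518 = -2528

-2528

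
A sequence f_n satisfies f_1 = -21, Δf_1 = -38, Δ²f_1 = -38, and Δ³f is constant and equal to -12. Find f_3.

-135

Build the table forward from the leading diagonal:
Δ³: -12, -12, -12
Δ²: -38, -50, -62
Δ: -38, -76, -126
f: -21, -59, -135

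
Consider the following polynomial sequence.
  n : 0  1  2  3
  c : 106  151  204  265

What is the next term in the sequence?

334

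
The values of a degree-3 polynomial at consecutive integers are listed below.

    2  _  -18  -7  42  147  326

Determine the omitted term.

Using the last 5 terms:
D1: 11, 49, 105, 179
D2: 38, 56, 74
D3: 18, 18
Constant third difference = 18.
Extend backward: 38 − 18 = 20;  11 − 20 = -9;  -18 + 9 = -9

-9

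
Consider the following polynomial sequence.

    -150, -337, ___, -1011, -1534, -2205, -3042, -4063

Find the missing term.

Using the last 5 terms:
Δ: -523, -671, -837, -1021
Δ²: -148, -166, -184
Δ³: -18, -18
Constant third difference = -18.
Extend backward: -148 + 18 = -130;  -523 + 130 = -393;  -1011 + 393 = -618

-618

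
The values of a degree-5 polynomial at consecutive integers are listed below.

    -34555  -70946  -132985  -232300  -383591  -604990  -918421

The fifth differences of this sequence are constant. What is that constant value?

First differences: -36391, -62039, -99315, -151291, -221399, -313431
Second differences: -25648, -37276, -51976, -70108, -92032
Third differences: -11628, -14700, -18132, -21924
Fourth differences: -3072, -3432, -3792
Fifth differences: -360, -360

-360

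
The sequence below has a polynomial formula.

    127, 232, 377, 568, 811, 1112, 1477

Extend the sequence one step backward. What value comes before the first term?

105, 145, 191, 243, 301, 365
40, 46, 52, 58, 64
6, 6, 6, 6
The third differences are constant at 6.
Work back: 40 − 6 = 34;  105 − 34 = 71;  127 − 71 = 56

56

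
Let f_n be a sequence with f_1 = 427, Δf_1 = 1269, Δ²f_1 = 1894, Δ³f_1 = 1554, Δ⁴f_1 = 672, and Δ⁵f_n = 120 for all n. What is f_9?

204395

Build the table forward from the leading diagonal:
D5: 120  120  120  120  120  120  120  120  120
D4: 672  792  912  1032  1152  1272  1392  1512  1632
D3: 1554  2226  3018  3930  4962  6114  7386  8778  10290
D2: 1894  3448  5674  8692  12622  17584  23698  31084  39862
D1: 1269  3163  6611  12285  20977  33599  51183  74881  105965
f: 427  1696  4859  11470  23755  44732  78331  129514  204395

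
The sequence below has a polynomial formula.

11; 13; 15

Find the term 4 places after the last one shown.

23

Δ: 2, 2
Constant first difference = 2, so extend:
15 + 2 = 17
17 + 2 = 19
19 + 2 = 21
21 + 2 = 23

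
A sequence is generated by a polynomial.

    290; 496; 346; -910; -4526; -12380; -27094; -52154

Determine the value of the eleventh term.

-239750

D1: 206  -150  -1256  -3616  -7854  -14714  -25060
D2: -356  -1106  -2360  -4238  -6860  -10346
D3: -750  -1254  -1878  -2622  -3486
D4: -504  -624  -744  -864
D5: -120  -120  -120
Fifth differences constant at -120.
-864 − 120 = -984;  -3486 − 984 = -4470;  -10346 − 4470 = -14816;  -25060 − 14816 = -39876;  -52154 − 39876 = -92030
-984 − 120 = -1104;  -4470 − 1104 = -5574;  -14816 − 5574 = -20390;  -39876 − 20390 = -60266;  -92030 − 60266 = -152296
-1104 − 120 = -1224;  -5574 − 1224 = -6798;  -20390 − 6798 = -27188;  -60266 − 27188 = -87454;  -152296 − 87454 = -239750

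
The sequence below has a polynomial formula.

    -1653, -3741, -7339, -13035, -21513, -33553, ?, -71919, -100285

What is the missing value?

-50031

Using the first 6 terms:
-2088  -3598  -5696  -8478  -12040
-1510  -2098  -2782  -3562
-588  -684  -780
-96  -96
Constant fourth difference = -96.
Extend forward: -780 − 96 = -876;  -3562 − 876 = -4438;  -12040 − 4438 = -16478;  -33553 − 16478 = -50031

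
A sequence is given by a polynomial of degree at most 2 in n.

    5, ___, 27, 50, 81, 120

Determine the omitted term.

12

Using the last 4 terms:
Δ: 23, 31, 39
Δ²: 8, 8
Constant second difference = 8.
Extend backward: 23 − 8 = 15;  27 − 15 = 12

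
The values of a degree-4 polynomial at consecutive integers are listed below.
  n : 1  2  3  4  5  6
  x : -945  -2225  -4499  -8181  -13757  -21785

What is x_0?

-1280, -2274, -3682, -5576, -8028
-994, -1408, -1894, -2452
-414, -486, -558
-72, -72
The fourth differences are constant at -72.
Work back: -414 + 72 = -342;  -994 + 342 = -652;  -1280 + 652 = -628;  -945 + 628 = -317

-317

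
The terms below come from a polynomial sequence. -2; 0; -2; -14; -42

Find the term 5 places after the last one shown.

D1: 2, -2, -12, -28
D2: -4, -10, -16
D3: -6, -6
Constant third difference = -6, so extend:
-16 − 6 = -22;  -28 − 22 = -50;  -42 − 50 = -92
-22 − 6 = -28;  -50 − 28 = -78;  -92 − 78 = -170
-28 − 6 = -34;  -78 − 34 = -112;  -170 − 112 = -282
-34 − 6 = -40;  -112 − 40 = -152;  -282 − 152 = -434
-40 − 6 = -46;  -152 − 46 = -198;  -434 − 198 = -632

-632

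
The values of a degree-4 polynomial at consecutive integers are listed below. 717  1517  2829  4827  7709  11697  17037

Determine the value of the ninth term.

800, 1312, 1998, 2882, 3988, 5340
512, 686, 884, 1106, 1352
174, 198, 222, 246
24, 24, 24
Fourth differences constant at 24.
246 + 24 = 270;  1352 + 270 = 1622;  5340 + 1622 = 6962;  17037 + 6962 = 23999
270 + 24 = 294;  1622 + 294 = 1916;  6962 + 1916 = 8878;  23999 + 8878 = 32877

32877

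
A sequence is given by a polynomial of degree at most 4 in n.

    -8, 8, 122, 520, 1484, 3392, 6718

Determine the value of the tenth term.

31384

D1: 16  114  398  964  1908  3326
D2: 98  284  566  944  1418
D3: 186  282  378  474
D4: 96  96  96
The fourth differences are constant (96).
474 + 96 = 570;  1418 + 570 = 1988;  3326 + 1988 = 5314;  6718 + 5314 = 12032
570 + 96 = 666;  1988 + 666 = 2654;  5314 + 2654 = 7968;  12032 + 7968 = 20000
666 + 96 = 762;  2654 + 762 = 3416;  7968 + 3416 = 11384;  20000 + 11384 = 31384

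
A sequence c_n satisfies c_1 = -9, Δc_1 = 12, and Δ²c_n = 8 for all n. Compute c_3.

Build the table forward from the leading diagonal:
Second differences: 8, 8, 8
First differences: 12, 20, 28
c: -9, 3, 23

23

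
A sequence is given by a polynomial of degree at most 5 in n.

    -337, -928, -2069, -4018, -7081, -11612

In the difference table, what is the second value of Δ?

-1141

Δ: -591, -1141, -1949, -3063, -4531
Δ²: -550, -808, -1114, -1468
Δ³: -258, -306, -354
Δ⁴: -48, -48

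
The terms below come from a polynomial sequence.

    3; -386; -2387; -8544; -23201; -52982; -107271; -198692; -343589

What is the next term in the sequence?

-562506

Δ: -389  -2001  -6157  -14657  -29781  -54289  -91421  -144897
Δ²: -1612  -4156  -8500  -15124  -24508  -37132  -53476
Δ³: -2544  -4344  -6624  -9384  -12624  -16344
Δ⁴: -1800  -2280  -2760  -3240  -3720
Δ⁵: -480  -480  -480  -480
Constant fifth difference = -480, so extend:
-3720 − 480 = -4200;  -16344 − 4200 = -20544;  -53476 − 20544 = -74020;  -144897 − 74020 = -218917;  -343589 − 218917 = -562506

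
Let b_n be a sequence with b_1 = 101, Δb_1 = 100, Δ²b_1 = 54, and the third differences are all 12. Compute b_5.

Build the table forward from the leading diagonal:
D3: 12, 12, 12, 12, 12
D2: 54, 66, 78, 90, 102
D1: 100, 154, 220, 298, 388
b: 101, 201, 355, 575, 873

873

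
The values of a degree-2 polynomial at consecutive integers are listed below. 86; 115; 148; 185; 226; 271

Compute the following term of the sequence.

29  33  37  41  45
4  4  4  4
The second differences are constant (4).
45 + 4 = 49;  271 + 49 = 320

320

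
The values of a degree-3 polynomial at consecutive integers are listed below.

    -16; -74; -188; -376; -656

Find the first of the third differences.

-18

Δ: -58, -114, -188, -280
Δ²: -56, -74, -92
Δ³: -18, -18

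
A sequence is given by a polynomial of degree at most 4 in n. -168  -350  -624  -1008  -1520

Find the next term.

-2178

D1: -182, -274, -384, -512
D2: -92, -110, -128
D3: -18, -18
Constant third difference = -18, so extend:
-128 − 18 = -146;  -512 − 146 = -658;  -1520 − 658 = -2178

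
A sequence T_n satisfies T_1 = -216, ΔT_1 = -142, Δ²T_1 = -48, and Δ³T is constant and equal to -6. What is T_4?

Build the table forward from the leading diagonal:
Third differences: -6, -6, -6, -6
Second differences: -48, -54, -60, -66
First differences: -142, -190, -244, -304
T: -216, -358, -548, -792

-792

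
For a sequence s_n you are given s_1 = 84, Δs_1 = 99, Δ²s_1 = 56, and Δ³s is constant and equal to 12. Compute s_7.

1758

Build the table forward from the leading diagonal:
D3: 12  12  12  12  12  12  12
D2: 56  68  80  92  104  116  128
D1: 99  155  223  303  395  499  615
s: 84  183  338  561  864  1259  1758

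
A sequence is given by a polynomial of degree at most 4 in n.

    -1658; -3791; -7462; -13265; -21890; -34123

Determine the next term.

-50846

Δ: -2133  -3671  -5803  -8625  -12233
Δ²: -1538  -2132  -2822  -3608
Δ³: -594  -690  -786
Δ⁴: -96  -96
Constant fourth difference = -96, so extend:
-786 − 96 = -882;  -3608 − 882 = -4490;  -12233 − 4490 = -16723;  -34123 − 16723 = -50846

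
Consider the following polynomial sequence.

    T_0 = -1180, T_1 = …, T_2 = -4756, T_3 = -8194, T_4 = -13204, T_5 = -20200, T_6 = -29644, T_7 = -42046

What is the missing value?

Using the last 6 terms:
Δ: -3438  -5010  -6996  -9444  -12402
Δ²: -1572  -1986  -2448  -2958
Δ³: -414  -462  -510
Δ⁴: -48  -48
Constant fourth difference = -48.
Extend backward: -414 + 48 = -366;  -1572 + 366 = -1206;  -3438 + 1206 = -2232;  -4756 + 2232 = -2524

-2524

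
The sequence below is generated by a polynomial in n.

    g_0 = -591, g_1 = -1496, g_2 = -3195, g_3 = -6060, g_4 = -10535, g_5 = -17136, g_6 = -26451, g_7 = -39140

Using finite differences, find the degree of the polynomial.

4

-905, -1699, -2865, -4475, -6601, -9315, -12689
-794, -1166, -1610, -2126, -2714, -3374
-372, -444, -516, -588, -660
-72, -72, -72, -72
The fourth differences are constant, so the polynomial has degree 4.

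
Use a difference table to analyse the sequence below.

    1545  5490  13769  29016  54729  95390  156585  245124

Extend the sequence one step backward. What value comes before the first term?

44

D1: 3945  8279  15247  25713  40661  61195  88539
D2: 4334  6968  10466  14948  20534  27344
D3: 2634  3498  4482  5586  6810
D4: 864  984  1104  1224
D5: 120  120  120
The fifth differences are constant at 120.
Work back: 864 − 120 = 744;  2634 − 744 = 1890;  4334 − 1890 = 2444;  3945 − 2444 = 1501;  1545 − 1501 = 44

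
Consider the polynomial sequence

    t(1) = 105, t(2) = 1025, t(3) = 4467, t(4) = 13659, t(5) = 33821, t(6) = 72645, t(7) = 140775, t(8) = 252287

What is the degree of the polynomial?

5

Δ: 920, 3442, 9192, 20162, 38824, 68130, 111512
Δ²: 2522, 5750, 10970, 18662, 29306, 43382
Δ³: 3228, 5220, 7692, 10644, 14076
Δ⁴: 1992, 2472, 2952, 3432
Δ⁵: 480, 480, 480
The fifth differences are constant, so the polynomial has degree 5.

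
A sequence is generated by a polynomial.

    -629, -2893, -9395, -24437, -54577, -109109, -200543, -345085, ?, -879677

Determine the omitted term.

-563117

Using the first 8 terms:
First differences: -2264, -6502, -15042, -30140, -54532, -91434, -144542
Second differences: -4238, -8540, -15098, -24392, -36902, -53108
Third differences: -4302, -6558, -9294, -12510, -16206
Fourth differences: -2256, -2736, -3216, -3696
Fifth differences: -480, -480, -480
Constant fifth difference = -480.
Extend forward: -3696 − 480 = -4176;  -16206 − 4176 = -20382;  -53108 − 20382 = -73490;  -144542 − 73490 = -218032;  -345085 − 218032 = -563117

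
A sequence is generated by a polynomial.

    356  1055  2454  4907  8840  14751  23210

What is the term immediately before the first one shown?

75

699  1399  2453  3933  5911  8459
700  1054  1480  1978  2548
354  426  498  570
72  72  72
The fourth differences are constant at 72.
Work back: 354 − 72 = 282;  700 − 282 = 418;  699 − 418 = 281;  356 − 281 = 75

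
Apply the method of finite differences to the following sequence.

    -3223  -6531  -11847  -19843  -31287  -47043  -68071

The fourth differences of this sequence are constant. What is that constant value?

-96

D1: -3308, -5316, -7996, -11444, -15756, -21028
D2: -2008, -2680, -3448, -4312, -5272
D3: -672, -768, -864, -960
D4: -96, -96, -96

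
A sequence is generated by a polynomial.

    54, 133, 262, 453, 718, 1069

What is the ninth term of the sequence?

79  129  191  265  351
50  62  74  86
12  12  12
Constant third difference = 12, so extend:
86 + 12 = 98;  351 + 98 = 449;  1069 + 449 = 1518
98 + 12 = 110;  449 + 110 = 559;  1518 + 559 = 2077
110 + 12 = 122;  559 + 122 = 681;  2077 + 681 = 2758

2758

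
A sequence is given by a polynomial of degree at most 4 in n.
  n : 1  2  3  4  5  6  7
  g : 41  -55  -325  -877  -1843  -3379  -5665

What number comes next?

-8905

-96, -270, -552, -966, -1536, -2286
-174, -282, -414, -570, -750
-108, -132, -156, -180
-24, -24, -24
Constant fourth difference = -24, so extend:
-180 − 24 = -204;  -750 − 204 = -954;  -2286 − 954 = -3240;  -5665 − 3240 = -8905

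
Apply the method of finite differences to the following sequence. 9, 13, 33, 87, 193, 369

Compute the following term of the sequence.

First differences: 4, 20, 54, 106, 176
Second differences: 16, 34, 52, 70
Third differences: 18, 18, 18
Constant third difference = 18, so extend:
70 + 18 = 88;  176 + 88 = 264;  369 + 264 = 633

633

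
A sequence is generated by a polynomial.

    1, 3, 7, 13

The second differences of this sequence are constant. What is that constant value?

2

D1: 2, 4, 6
D2: 2, 2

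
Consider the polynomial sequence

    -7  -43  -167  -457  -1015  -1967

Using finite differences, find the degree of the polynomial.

4

Δ: -36, -124, -290, -558, -952
Δ²: -88, -166, -268, -394
Δ³: -78, -102, -126
Δ⁴: -24, -24
The fourth differences are constant, so the polynomial has degree 4.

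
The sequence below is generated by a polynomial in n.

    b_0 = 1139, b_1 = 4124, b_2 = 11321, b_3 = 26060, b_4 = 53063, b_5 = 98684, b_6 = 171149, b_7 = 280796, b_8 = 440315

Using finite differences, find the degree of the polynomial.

5

D1: 2985, 7197, 14739, 27003, 45621, 72465, 109647, 159519
D2: 4212, 7542, 12264, 18618, 26844, 37182, 49872
D3: 3330, 4722, 6354, 8226, 10338, 12690
D4: 1392, 1632, 1872, 2112, 2352
D5: 240, 240, 240, 240
The fifth differences are constant, so the polynomial has degree 5.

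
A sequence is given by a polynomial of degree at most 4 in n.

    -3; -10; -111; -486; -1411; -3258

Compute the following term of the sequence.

Δ: -7, -101, -375, -925, -1847
Δ²: -94, -274, -550, -922
Δ³: -180, -276, -372
Δ⁴: -96, -96
The fourth differences are constant (-96).
-372 − 96 = -468;  -922 − 468 = -1390;  -1847 − 1390 = -3237;  -3258 − 3237 = -6495

-6495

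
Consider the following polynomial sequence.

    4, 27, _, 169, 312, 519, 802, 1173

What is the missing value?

78

Using the last 5 terms:
First differences: 143  207  283  371
Second differences: 64  76  88
Third differences: 12  12
Constant third difference = 12.
Extend backward: 64 − 12 = 52;  143 − 52 = 91;  169 − 91 = 78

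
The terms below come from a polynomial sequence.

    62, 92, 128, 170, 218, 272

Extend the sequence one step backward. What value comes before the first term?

30, 36, 42, 48, 54
6, 6, 6, 6
The second differences are constant at 6.
Work back: 30 − 6 = 24;  62 − 24 = 38

38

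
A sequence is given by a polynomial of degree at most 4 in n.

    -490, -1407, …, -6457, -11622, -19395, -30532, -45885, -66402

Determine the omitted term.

Using the last 6 terms:
D1: -5165, -7773, -11137, -15353, -20517
D2: -2608, -3364, -4216, -5164
D3: -756, -852, -948
D4: -96, -96
Constant fourth difference = -96.
Extend backward: -756 + 96 = -660;  -2608 + 660 = -1948;  -5165 + 1948 = -3217;  -6457 + 3217 = -3240

-3240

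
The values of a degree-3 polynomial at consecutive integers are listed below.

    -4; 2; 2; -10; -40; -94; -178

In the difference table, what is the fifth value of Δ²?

First differences: 6, 0, -12, -30, -54, -84
Second differences: -6, -12, -18, -24, -30
Third differences: -6, -6, -6, -6

-30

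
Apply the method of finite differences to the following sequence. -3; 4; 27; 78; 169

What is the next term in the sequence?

D1: 7 , 23 , 51 , 91
D2: 16 , 28 , 40
D3: 12 , 12
Constant third difference = 12, so extend:
40 + 12 = 52;  91 + 52 = 143;  169 + 143 = 312

312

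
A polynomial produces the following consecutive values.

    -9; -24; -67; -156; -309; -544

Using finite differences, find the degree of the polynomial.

3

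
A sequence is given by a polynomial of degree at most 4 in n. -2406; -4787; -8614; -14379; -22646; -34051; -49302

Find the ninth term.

-94534

Δ: -2381  -3827  -5765  -8267  -11405  -15251
Δ²: -1446  -1938  -2502  -3138  -3846
Δ³: -492  -564  -636  -708
Δ⁴: -72  -72  -72
Constant fourth difference = -72, so extend:
-708 − 72 = -780;  -3846 − 780 = -4626;  -15251 − 4626 = -19877;  -49302 − 19877 = -69179
-780 − 72 = -852;  -4626 − 852 = -5478;  -19877 − 5478 = -25355;  -69179 − 25355 = -94534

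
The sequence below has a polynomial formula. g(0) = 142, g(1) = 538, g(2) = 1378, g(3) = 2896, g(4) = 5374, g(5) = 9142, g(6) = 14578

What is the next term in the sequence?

396, 840, 1518, 2478, 3768, 5436
444, 678, 960, 1290, 1668
234, 282, 330, 378
48, 48, 48
Constant fourth difference = 48, so extend:
378 + 48 = 426;  1668 + 426 = 2094;  5436 + 2094 = 7530;  14578 + 7530 = 22108

22108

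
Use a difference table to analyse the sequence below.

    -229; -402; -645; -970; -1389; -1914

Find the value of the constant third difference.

First differences: -173, -243, -325, -419, -525
Second differences: -70, -82, -94, -106
Third differences: -12, -12, -12

-12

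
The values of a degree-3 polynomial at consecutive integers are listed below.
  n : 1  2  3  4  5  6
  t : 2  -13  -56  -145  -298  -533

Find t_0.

-15  -43  -89  -153  -235
-28  -46  -64  -82
-18  -18  -18
The third differences are constant at -18.
Work back: -28 + 18 = -10;  -15 + 10 = -5;  2 + 5 = 7

7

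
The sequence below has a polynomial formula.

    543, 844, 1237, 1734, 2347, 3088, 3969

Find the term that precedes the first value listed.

301  393  497  613  741  881
92  104  116  128  140
12  12  12  12
The third differences are constant at 12.
Work back: 92 − 12 = 80;  301 − 80 = 221;  543 − 221 = 322

322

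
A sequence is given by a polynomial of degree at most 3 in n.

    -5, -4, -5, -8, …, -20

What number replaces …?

-13

Using the first 4 terms:
D1: 1, -1, -3
D2: -2, -2
Constant second difference = -2.
Extend forward: -3 − 2 = -5;  -8 − 5 = -13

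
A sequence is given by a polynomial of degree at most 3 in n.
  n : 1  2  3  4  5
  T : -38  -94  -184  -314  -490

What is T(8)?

-1354

D1: -56 , -90 , -130 , -176
D2: -34 , -40 , -46
D3: -6 , -6
Constant third difference = -6, so extend:
-46 − 6 = -52;  -176 − 52 = -228;  -490 − 228 = -718
-52 − 6 = -58;  -228 − 58 = -286;  -718 − 286 = -1004
-58 − 6 = -64;  -286 − 64 = -350;  -1004 − 350 = -1354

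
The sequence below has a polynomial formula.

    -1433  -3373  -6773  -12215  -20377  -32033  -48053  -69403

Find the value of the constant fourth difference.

D1: -1940, -3400, -5442, -8162, -11656, -16020, -21350
D2: -1460, -2042, -2720, -3494, -4364, -5330
D3: -582, -678, -774, -870, -966
D4: -96, -96, -96, -96

-96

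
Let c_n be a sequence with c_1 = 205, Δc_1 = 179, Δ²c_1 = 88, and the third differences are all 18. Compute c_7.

Build the table forward from the leading diagonal:
Third differences: 18, 18, 18, 18, 18, 18, 18
Second differences: 88, 106, 124, 142, 160, 178, 196
First differences: 179, 267, 373, 497, 639, 799, 977
c: 205, 384, 651, 1024, 1521, 2160, 2959

2959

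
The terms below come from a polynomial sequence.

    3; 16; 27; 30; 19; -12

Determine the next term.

D1: 13, 11, 3, -11, -31
D2: -2, -8, -14, -20
D3: -6, -6, -6
The third differences are constant (-6).
-20 − 6 = -26;  -31 − 26 = -57;  -12 − 57 = -69

-69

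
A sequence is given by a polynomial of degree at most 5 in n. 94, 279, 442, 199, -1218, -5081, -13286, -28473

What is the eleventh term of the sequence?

185, 163, -243, -1417, -3863, -8205, -15187
-22, -406, -1174, -2446, -4342, -6982
-384, -768, -1272, -1896, -2640
-384, -504, -624, -744
-120, -120, -120
Fifth differences constant at -120.
-744 − 120 = -864;  -2640 − 864 = -3504;  -6982 − 3504 = -10486;  -15187 − 10486 = -25673;  -28473 − 25673 = -54146
-864 − 120 = -984;  -3504 − 984 = -4488;  -10486 − 4488 = -14974;  -25673 − 14974 = -40647;  -54146 − 40647 = -94793
-984 − 120 = -1104;  -4488 − 1104 = -5592;  -14974 − 5592 = -20566;  -40647 − 20566 = -61213;  -94793 − 61213 = -156006

-156006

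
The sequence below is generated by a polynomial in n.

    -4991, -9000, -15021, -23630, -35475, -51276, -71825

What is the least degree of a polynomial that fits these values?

4

Δ: -4009, -6021, -8609, -11845, -15801, -20549
Δ²: -2012, -2588, -3236, -3956, -4748
Δ³: -576, -648, -720, -792
Δ⁴: -72, -72, -72
The fourth differences are constant, so the polynomial has degree 4.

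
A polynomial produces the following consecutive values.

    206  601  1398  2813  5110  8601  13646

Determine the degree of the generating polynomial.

4

Δ: 395, 797, 1415, 2297, 3491, 5045
Δ²: 402, 618, 882, 1194, 1554
Δ³: 216, 264, 312, 360
Δ⁴: 48, 48, 48
The fourth differences are constant, so the polynomial has degree 4.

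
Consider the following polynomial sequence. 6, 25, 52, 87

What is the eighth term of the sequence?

307

D1: 19, 27, 35
D2: 8, 8
The second differences are constant (8).
35 + 8 = 43;  87 + 43 = 130
43 + 8 = 51;  130 + 51 = 181
51 + 8 = 59;  181 + 59 = 240
59 + 8 = 67;  240 + 67 = 307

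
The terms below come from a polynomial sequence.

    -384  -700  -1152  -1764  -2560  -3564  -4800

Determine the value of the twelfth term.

Δ: -316, -452, -612, -796, -1004, -1236
Δ²: -136, -160, -184, -208, -232
Δ³: -24, -24, -24, -24
Constant third difference = -24, so extend:
-232 − 24 = -256;  -1236 − 256 = -1492;  -4800 − 1492 = -6292
-256 − 24 = -280;  -1492 − 280 = -1772;  -6292 − 1772 = -8064
-280 − 24 = -304;  -1772 − 304 = -2076;  -8064 − 2076 = -10140
-304 − 24 = -328;  -2076 − 328 = -2404;  -10140 − 2404 = -12544
-328 − 24 = -352;  -2404 − 352 = -2756;  -12544 − 2756 = -15300

-15300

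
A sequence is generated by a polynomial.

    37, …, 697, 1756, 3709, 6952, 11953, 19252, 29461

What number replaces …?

Using the last 7 terms:
First differences: 1059  1953  3243  5001  7299  10209
Second differences: 894  1290  1758  2298  2910
Third differences: 396  468  540  612
Fourth differences: 72  72  72
Constant fourth difference = 72.
Extend backward: 396 − 72 = 324;  894 − 324 = 570;  1059 − 570 = 489;  697 − 489 = 208

208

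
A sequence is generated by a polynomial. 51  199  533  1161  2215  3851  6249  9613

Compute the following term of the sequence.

14171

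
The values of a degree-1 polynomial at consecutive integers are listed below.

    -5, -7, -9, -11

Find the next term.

-13

-2, -2, -2
Constant first difference = -2, so extend:
-11 − 2 = -13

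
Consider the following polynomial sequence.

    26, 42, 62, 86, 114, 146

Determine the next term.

Δ: 16  20  24  28  32
Δ²: 4  4  4  4
Constant second difference = 4, so extend:
32 + 4 = 36;  146 + 36 = 182

182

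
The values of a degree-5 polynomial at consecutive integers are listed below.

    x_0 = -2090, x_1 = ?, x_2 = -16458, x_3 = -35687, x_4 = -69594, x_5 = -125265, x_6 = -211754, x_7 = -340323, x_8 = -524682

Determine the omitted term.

Using the last 7 terms:
-19229  -33907  -55671  -86489  -128569  -184359
-14678  -21764  -30818  -42080  -55790
-7086  -9054  -11262  -13710
-1968  -2208  -2448
-240  -240
Constant fifth difference = -240.
Extend backward: -1968 + 240 = -1728;  -7086 + 1728 = -5358;  -14678 + 5358 = -9320;  -19229 + 9320 = -9909;  -16458 + 9909 = -6549

-6549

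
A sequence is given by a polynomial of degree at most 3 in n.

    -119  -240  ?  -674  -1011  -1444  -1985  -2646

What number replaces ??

-421

Using the last 5 terms:
-337  -433  -541  -661
-96  -108  -120
-12  -12
Constant third difference = -12.
Extend backward: -96 + 12 = -84;  -337 + 84 = -253;  -674 + 253 = -421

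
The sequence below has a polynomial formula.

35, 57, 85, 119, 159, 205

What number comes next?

257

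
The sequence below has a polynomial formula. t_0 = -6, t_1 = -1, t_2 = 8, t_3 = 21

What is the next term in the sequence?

38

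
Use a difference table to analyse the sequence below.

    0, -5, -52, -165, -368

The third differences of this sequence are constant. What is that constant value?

-24

Δ: -5, -47, -113, -203
Δ²: -42, -66, -90
Δ³: -24, -24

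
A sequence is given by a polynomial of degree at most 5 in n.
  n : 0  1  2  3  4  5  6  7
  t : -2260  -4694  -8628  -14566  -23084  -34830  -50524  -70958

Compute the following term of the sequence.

-96996

D1: -2434  -3934  -5938  -8518  -11746  -15694  -20434
D2: -1500  -2004  -2580  -3228  -3948  -4740
D3: -504  -576  -648  -720  -792
D4: -72  -72  -72  -72
The fourth differences are constant (-72).
-792 − 72 = -864;  -4740 − 864 = -5604;  -20434 − 5604 = -26038;  -70958 − 26038 = -96996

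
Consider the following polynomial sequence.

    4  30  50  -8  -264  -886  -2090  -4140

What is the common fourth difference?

First differences: 26, 20, -58, -256, -622, -1204, -2050
Second differences: -6, -78, -198, -366, -582, -846
Third differences: -72, -120, -168, -216, -264
Fourth differences: -48, -48, -48, -48

-48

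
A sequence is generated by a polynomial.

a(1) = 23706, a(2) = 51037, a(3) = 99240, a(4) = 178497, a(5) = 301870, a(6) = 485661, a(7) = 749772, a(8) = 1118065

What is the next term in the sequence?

Δ: 27331, 48203, 79257, 123373, 183791, 264111, 368293
Δ²: 20872, 31054, 44116, 60418, 80320, 104182
Δ³: 10182, 13062, 16302, 19902, 23862
Δ⁴: 2880, 3240, 3600, 3960
Δ⁵: 360, 360, 360
Constant fifth difference = 360, so extend:
3960 + 360 = 4320;  23862 + 4320 = 28182;  104182 + 28182 = 132364;  368293 + 132364 = 500657;  1118065 + 500657 = 1618722

1618722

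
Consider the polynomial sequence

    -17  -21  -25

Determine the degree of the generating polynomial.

First differences: -4, -4
The first differences are constant, so the polynomial has degree 1.

1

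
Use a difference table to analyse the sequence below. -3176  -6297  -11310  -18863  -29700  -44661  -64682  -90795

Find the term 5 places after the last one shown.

-355580

Δ: -3121  -5013  -7553  -10837  -14961  -20021  -26113
Δ²: -1892  -2540  -3284  -4124  -5060  -6092
Δ³: -648  -744  -840  -936  -1032
Δ⁴: -96  -96  -96  -96
Constant fourth difference = -96, so extend:
-1032 − 96 = -1128;  -6092 − 1128 = -7220;  -26113 − 7220 = -33333;  -90795 − 33333 = -124128
-1128 − 96 = -1224;  -7220 − 1224 = -8444;  -33333 − 8444 = -41777;  -124128 − 41777 = -165905
-1224 − 96 = -1320;  -8444 − 1320 = -9764;  -41777 − 9764 = -51541;  -165905 − 51541 = -217446
-1320 − 96 = -1416;  -9764 − 1416 = -11180;  -51541 − 11180 = -62721;  -217446 − 62721 = -280167
-1416 − 96 = -1512;  -11180 − 1512 = -12692;  -62721 − 12692 = -75413;  -280167 − 75413 = -355580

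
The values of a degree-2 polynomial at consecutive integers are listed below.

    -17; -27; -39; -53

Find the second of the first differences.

D1: -10, -12, -14
D2: -2, -2

-12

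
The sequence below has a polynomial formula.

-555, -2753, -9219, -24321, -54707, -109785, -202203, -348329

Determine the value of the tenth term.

-888657

-2198 , -6466 , -15102 , -30386 , -55078 , -92418 , -146126
-4268 , -8636 , -15284 , -24692 , -37340 , -53708
-4368 , -6648 , -9408 , -12648 , -16368
-2280 , -2760 , -3240 , -3720
-480 , -480 , -480
The fifth differences are constant (-480).
-3720 − 480 = -4200;  -16368 − 4200 = -20568;  -53708 − 20568 = -74276;  -146126 − 74276 = -220402;  -348329 − 220402 = -568731
-4200 − 480 = -4680;  -20568 − 4680 = -25248;  -74276 − 25248 = -99524;  -220402 − 99524 = -319926;  -568731 − 319926 = -888657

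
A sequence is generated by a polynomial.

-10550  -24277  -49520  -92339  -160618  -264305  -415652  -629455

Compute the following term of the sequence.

-923294

Δ: -13727, -25243, -42819, -68279, -103687, -151347, -213803
Δ²: -11516, -17576, -25460, -35408, -47660, -62456
Δ³: -6060, -7884, -9948, -12252, -14796
Δ⁴: -1824, -2064, -2304, -2544
Δ⁵: -240, -240, -240
Constant fifth difference = -240, so extend:
-2544 − 240 = -2784;  -14796 − 2784 = -17580;  -62456 − 17580 = -80036;  -213803 − 80036 = -293839;  -629455 − 293839 = -923294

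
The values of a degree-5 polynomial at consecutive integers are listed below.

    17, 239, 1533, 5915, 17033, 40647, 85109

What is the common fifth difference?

D1: 222, 1294, 4382, 11118, 23614, 44462
D2: 1072, 3088, 6736, 12496, 20848
D3: 2016, 3648, 5760, 8352
D4: 1632, 2112, 2592
D5: 480, 480

480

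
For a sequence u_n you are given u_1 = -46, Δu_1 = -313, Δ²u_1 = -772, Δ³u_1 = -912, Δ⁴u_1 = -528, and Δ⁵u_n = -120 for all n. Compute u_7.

-40384

Build the table forward from the leading diagonal:
D5: -120  -120  -120  -120  -120  -120  -120
D4: -528  -648  -768  -888  -1008  -1128  -1248
D3: -912  -1440  -2088  -2856  -3744  -4752  -5880
D2: -772  -1684  -3124  -5212  -8068  -11812  -16564
D1: -313  -1085  -2769  -5893  -11105  -19173  -30985
u: -46  -359  -1444  -4213  -10106  -21211  -40384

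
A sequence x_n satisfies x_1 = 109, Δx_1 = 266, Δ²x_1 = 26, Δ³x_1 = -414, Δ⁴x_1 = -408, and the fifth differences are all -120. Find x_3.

Build the table forward from the leading diagonal:
Δ⁵: -120  -120  -120
Δ⁴: -408  -528  -648
Δ³: -414  -822  -1350
Δ²: 26  -388  -1210
Δ: 266  292  -96
x: 109  375  667

667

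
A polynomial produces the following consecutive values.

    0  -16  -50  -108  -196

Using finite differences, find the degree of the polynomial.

Δ: -16, -34, -58, -88
Δ²: -18, -24, -30
Δ³: -6, -6
The third differences are constant, so the polynomial has degree 3.

3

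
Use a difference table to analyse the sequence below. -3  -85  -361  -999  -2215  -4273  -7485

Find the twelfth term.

-55135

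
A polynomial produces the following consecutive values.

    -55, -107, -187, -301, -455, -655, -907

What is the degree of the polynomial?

3

-52, -80, -114, -154, -200, -252
-28, -34, -40, -46, -52
-6, -6, -6, -6
The third differences are constant, so the polynomial has degree 3.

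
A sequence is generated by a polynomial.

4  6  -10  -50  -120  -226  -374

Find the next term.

-570

First differences: 2 , -16 , -40 , -70 , -106 , -148
Second differences: -18 , -24 , -30 , -36 , -42
Third differences: -6 , -6 , -6 , -6
Third differences constant at -6.
-42 − 6 = -48;  -148 − 48 = -196;  -374 − 196 = -570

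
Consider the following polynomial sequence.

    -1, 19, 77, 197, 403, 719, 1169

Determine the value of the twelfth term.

First differences: 20  58  120  206  316  450
Second differences: 38  62  86  110  134
Third differences: 24  24  24  24
The third differences are constant (24).
134 + 24 = 158;  450 + 158 = 608;  1169 + 608 = 1777
158 + 24 = 182;  608 + 182 = 790;  1777 + 790 = 2567
182 + 24 = 206;  790 + 206 = 996;  2567 + 996 = 3563
206 + 24 = 230;  996 + 230 = 1226;  3563 + 1226 = 4789
230 + 24 = 254;  1226 + 254 = 1480;  4789 + 1480 = 6269

6269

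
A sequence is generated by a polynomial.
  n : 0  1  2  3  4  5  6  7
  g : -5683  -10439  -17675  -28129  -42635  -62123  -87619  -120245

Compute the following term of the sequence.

-161219

-4756, -7236, -10454, -14506, -19488, -25496, -32626
-2480, -3218, -4052, -4982, -6008, -7130
-738, -834, -930, -1026, -1122
-96, -96, -96, -96
Fourth differences constant at -96.
-1122 − 96 = -1218;  -7130 − 1218 = -8348;  -32626 − 8348 = -40974;  -120245 − 40974 = -161219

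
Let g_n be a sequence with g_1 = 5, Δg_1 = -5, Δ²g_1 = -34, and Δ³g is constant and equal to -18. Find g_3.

-39

Build the table forward from the leading diagonal:
D3: -18  -18  -18
D2: -34  -52  -70
D1: -5  -39  -91
g: 5  0  -39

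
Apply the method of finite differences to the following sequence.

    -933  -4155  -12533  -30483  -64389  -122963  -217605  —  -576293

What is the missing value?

-362763

Using the first 7 terms:
-3222, -8378, -17950, -33906, -58574, -94642
-5156, -9572, -15956, -24668, -36068
-4416, -6384, -8712, -11400
-1968, -2328, -2688
-360, -360
Constant fifth difference = -360.
Extend forward: -2688 − 360 = -3048;  -11400 − 3048 = -14448;  -36068 − 14448 = -50516;  -94642 − 50516 = -145158;  -217605 − 145158 = -362763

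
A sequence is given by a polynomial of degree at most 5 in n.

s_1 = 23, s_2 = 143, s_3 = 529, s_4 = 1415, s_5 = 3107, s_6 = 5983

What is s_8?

17159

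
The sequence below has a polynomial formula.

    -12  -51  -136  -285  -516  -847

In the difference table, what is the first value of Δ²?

Δ: -39, -85, -149, -231, -331
Δ²: -46, -64, -82, -100
Δ³: -18, -18, -18

-46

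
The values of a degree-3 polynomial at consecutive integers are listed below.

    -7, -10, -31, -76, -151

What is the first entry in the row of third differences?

D1: -3, -21, -45, -75
D2: -18, -24, -30
D3: -6, -6

-6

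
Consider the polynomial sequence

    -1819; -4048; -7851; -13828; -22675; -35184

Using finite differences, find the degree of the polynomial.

4

First differences: -2229, -3803, -5977, -8847, -12509
Second differences: -1574, -2174, -2870, -3662
Third differences: -600, -696, -792
Fourth differences: -96, -96
The fourth differences are constant, so the polynomial has degree 4.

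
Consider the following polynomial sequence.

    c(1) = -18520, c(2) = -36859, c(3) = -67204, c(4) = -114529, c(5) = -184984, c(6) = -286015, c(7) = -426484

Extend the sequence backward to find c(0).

-8269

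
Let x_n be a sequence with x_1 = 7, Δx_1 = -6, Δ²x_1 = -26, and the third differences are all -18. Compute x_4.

Build the table forward from the leading diagonal:
Third differences: -18  -18  -18  -18
Second differences: -26  -44  -62  -80
First differences: -6  -32  -76  -138
x: 7  1  -31  -107

-107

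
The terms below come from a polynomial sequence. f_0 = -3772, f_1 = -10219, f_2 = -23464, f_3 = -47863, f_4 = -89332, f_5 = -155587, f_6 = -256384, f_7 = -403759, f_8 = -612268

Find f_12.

-2450404

Δ: -6447 , -13245 , -24399 , -41469 , -66255 , -100797 , -147375 , -208509
Δ²: -6798 , -11154 , -17070 , -24786 , -34542 , -46578 , -61134
Δ³: -4356 , -5916 , -7716 , -9756 , -12036 , -14556
Δ⁴: -1560 , -1800 , -2040 , -2280 , -2520
Δ⁵: -240 , -240 , -240 , -240
Fifth differences constant at -240.
-2520 − 240 = -2760;  -14556 − 2760 = -17316;  -61134 − 17316 = -78450;  -208509 − 78450 = -286959;  -612268 − 286959 = -899227
-2760 − 240 = -3000;  -17316 − 3000 = -20316;  -78450 − 20316 = -98766;  -286959 − 98766 = -385725;  -899227 − 385725 = -1284952
-3000 − 240 = -3240;  -20316 − 3240 = -23556;  -98766 − 23556 = -122322;  -385725 − 122322 = -508047;  -1284952 − 508047 = -1792999
-3240 − 240 = -3480;  -23556 − 3480 = -27036;  -122322 − 27036 = -149358;  -508047 − 149358 = -657405;  -1792999 − 657405 = -2450404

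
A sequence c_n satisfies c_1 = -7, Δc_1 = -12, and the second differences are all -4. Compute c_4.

Build the table forward from the leading diagonal:
Second differences: -4  -4  -4  -4
First differences: -12  -16  -20  -24
c: -7  -19  -35  -55

-55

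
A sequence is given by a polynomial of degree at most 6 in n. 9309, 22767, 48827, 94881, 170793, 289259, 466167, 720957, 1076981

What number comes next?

13458, 26060, 46054, 75912, 118466, 176908, 254790, 356024
12602, 19994, 29858, 42554, 58442, 77882, 101234
7392, 9864, 12696, 15888, 19440, 23352
2472, 2832, 3192, 3552, 3912
360, 360, 360, 360
Constant fifth difference = 360, so extend:
3912 + 360 = 4272;  23352 + 4272 = 27624;  101234 + 27624 = 128858;  356024 + 128858 = 484882;  1076981 + 484882 = 1561863

1561863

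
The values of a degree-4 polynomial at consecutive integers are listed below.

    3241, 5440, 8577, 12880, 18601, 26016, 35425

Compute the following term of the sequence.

47152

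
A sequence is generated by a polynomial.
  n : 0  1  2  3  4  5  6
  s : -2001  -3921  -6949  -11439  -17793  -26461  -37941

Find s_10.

-123621

-1920, -3028, -4490, -6354, -8668, -11480
-1108, -1462, -1864, -2314, -2812
-354, -402, -450, -498
-48, -48, -48
The fourth differences are constant (-48).
-498 − 48 = -546;  -2812 − 546 = -3358;  -11480 − 3358 = -14838;  -37941 − 14838 = -52779
-546 − 48 = -594;  -3358 − 594 = -3952;  -14838 − 3952 = -18790;  -52779 − 18790 = -71569
-594 − 48 = -642;  -3952 − 642 = -4594;  -18790 − 4594 = -23384;  -71569 − 23384 = -94953
-642 − 48 = -690;  -4594 − 690 = -5284;  -23384 − 5284 = -28668;  -94953 − 28668 = -123621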